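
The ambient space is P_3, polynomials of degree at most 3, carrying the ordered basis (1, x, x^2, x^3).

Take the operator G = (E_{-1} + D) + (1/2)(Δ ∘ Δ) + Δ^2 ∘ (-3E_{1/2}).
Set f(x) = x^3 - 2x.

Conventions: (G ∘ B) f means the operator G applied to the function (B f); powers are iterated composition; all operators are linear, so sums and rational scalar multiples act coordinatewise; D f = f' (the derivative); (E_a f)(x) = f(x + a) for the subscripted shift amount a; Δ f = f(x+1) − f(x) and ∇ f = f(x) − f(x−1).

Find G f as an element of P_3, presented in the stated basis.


g(x) = x^3 - 14x - 25

E_{-1} f = x^3 - 3x^2 + x + 1
D f = 3x^2 - 2
(E_{-1} + D) f = x^3 + x - 1
Δ f = 3x^2 + 3x - 1
Δ Δ f = 6x + 6
((1/2)(Δ ∘ Δ)) f = 3x + 3
E_{1/2} f = x^3 + (3/2)x^2 - (5/4)x - 7/8
(-3E_{1/2}) f = -3x^3 - (9/2)x^2 + (15/4)x + 21/8
Δ (-3E_{1/2}) f = -9x^2 - 18x - 15/4
Δ Δ (-3E_{1/2}) f = -18x - 27
((E_{-1} + D) + (1/2)(Δ ∘ Δ) + Δ^2 ∘ (-3E_{1/2})) f = x^3 - 14x - 25


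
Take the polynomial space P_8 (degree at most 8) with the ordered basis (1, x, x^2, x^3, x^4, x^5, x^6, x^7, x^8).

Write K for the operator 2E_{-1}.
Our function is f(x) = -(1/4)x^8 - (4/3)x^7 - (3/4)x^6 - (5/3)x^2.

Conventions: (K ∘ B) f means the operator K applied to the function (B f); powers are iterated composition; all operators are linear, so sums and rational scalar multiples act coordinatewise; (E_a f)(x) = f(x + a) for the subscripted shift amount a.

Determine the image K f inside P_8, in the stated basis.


E_{-1} f = -(1/4)x^8 + (2/3)x^7 + (19/12)x^6 - (19/2)x^5 + (215/12)x^4 - (53/3)x^3 + (97/12)x^2 + (1/2)x - 4/3
(2E_{-1}) f = -(1/2)x^8 + (4/3)x^7 + (19/6)x^6 - 19x^5 + (215/6)x^4 - (106/3)x^3 + (97/6)x^2 + x - 8/3

the image equals g(x) = -(1/2)x^8 + (4/3)x^7 + (19/6)x^6 - 19x^5 + (215/6)x^4 - (106/3)x^3 + (97/6)x^2 + x - 8/3


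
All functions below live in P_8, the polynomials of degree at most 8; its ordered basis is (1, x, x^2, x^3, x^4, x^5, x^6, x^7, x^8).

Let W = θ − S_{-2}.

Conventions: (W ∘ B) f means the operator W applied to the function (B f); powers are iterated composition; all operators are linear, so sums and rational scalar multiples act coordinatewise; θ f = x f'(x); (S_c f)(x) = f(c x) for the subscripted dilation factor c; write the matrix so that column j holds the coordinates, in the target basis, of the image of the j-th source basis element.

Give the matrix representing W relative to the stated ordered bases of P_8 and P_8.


the matrix is [[-1, 0, 0, 0, 0, 0, 0, 0, 0]; [0, 3, 0, 0, 0, 0, 0, 0, 0]; [0, 0, -2, 0, 0, 0, 0, 0, 0]; [0, 0, 0, 11, 0, 0, 0, 0, 0]; [0, 0, 0, 0, -12, 0, 0, 0, 0]; [0, 0, 0, 0, 0, 37, 0, 0, 0]; [0, 0, 0, 0, 0, 0, -58, 0, 0]; [0, 0, 0, 0, 0, 0, 0, 135, 0]; [0, 0, 0, 0, 0, 0, 0, 0, -248]] (rows listed top to bottom)

image of 1: -1
image of x: 3x
image of x^2: -2x^2
image of x^3: 11x^3
image of x^4: -12x^4
image of x^5: 37x^5
image of x^6: -58x^6
image of x^7: 135x^7
image of x^8: -248x^8
each image's coordinates form column j of the matrix


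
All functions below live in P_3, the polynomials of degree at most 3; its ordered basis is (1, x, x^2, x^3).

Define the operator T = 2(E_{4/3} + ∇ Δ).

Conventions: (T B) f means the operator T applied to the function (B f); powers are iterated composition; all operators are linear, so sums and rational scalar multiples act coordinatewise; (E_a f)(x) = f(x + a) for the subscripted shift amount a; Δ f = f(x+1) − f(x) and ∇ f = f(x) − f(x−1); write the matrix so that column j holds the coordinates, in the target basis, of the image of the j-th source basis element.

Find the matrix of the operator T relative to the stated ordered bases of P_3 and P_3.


the matrix is [[2, 8/3, 68/9, 128/27]; [0, 2, 16/3, 68/3]; [0, 0, 2, 8]; [0, 0, 0, 2]] (rows listed top to bottom)

image of 1: 2
image of x: 2x + 8/3
image of x^2: 2x^2 + (16/3)x + 68/9
image of x^3: 2x^3 + 8x^2 + (68/3)x + 128/27
each image's coordinates form column j of the matrix


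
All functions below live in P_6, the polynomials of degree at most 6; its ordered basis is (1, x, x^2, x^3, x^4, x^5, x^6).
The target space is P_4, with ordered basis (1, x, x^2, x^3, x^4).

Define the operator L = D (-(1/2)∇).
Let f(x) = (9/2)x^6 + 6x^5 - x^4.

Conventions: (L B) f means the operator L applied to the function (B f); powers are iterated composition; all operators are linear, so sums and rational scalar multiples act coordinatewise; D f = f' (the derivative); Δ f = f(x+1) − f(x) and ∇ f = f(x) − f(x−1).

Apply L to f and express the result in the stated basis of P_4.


∇ f = 27x^5 - (75/2)x^4 + 26x^3 - (3/2)x^2 - 7x + 5/2
(-(1/2)∇) f = -(27/2)x^5 + (75/4)x^4 - 13x^3 + (3/4)x^2 + (7/2)x - 5/4
D (-(1/2)∇) f = -(135/2)x^4 + 75x^3 - 39x^2 + (3/2)x + 7/2

the result is g(x) = -(135/2)x^4 + 75x^3 - 39x^2 + (3/2)x + 7/2


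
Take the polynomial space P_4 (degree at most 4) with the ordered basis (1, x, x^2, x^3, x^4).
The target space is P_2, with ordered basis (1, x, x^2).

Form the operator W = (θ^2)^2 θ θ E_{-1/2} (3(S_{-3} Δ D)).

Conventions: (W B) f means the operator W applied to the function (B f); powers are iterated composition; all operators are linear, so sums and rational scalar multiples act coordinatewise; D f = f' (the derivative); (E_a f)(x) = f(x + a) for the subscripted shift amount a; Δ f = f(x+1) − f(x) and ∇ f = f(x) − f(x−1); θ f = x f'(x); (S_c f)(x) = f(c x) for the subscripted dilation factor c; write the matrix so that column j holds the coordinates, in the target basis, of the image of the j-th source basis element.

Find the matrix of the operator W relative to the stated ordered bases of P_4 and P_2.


the matrix is [[0, 0, 0, 0, 0]; [0, 0, 0, -54, -432]; [0, 0, 0, 0, 20736]] (rows listed top to bottom)

image of 1: 0
image of x: 0
image of x^2: 0
image of x^3: -54x
image of x^4: 20736x^2 - 432x
each image's coordinates form column j of the matrix


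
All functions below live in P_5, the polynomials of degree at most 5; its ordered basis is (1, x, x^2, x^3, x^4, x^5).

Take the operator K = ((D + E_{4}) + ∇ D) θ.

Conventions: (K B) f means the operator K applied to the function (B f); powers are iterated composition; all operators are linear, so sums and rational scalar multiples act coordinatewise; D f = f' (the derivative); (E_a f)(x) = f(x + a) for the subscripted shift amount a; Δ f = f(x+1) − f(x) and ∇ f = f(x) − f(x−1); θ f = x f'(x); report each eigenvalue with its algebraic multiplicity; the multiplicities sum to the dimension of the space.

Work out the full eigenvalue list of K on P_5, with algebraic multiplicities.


image of 1: 0
image of x: x + 5
image of x^2: 2x^2 + 20x + 36
image of x^3: 3x^3 + 45x^2 + 162x + 183
image of x^4: 4x^4 + 80x^3 + 432x^2 + 976x + 1040
image of x^5: 5x^5 + 125x^4 + 900x^3 + 3050x^2 + 6500x + 5095
the matrix is upper triangular; its diagonal is (0, 1, 2, 3, 4, 5)
for a triangular matrix the eigenvalues are the diagonal entries, with algebraic multiplicity their repetition count

λ = 0 (multiplicity 1), λ = 1 (multiplicity 1), λ = 2 (multiplicity 1), λ = 3 (multiplicity 1), λ = 4 (multiplicity 1), λ = 5 (multiplicity 1)


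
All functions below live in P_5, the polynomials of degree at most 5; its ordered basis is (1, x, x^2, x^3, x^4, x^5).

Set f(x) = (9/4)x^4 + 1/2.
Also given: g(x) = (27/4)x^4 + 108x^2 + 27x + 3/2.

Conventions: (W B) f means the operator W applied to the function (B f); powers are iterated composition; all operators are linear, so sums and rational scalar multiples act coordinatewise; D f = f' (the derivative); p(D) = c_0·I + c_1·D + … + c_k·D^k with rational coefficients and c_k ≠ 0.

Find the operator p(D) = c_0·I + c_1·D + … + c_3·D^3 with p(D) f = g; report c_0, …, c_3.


p(D) = 3·I + 4·D^2 + (1/2)·D^3, i.e. c_0 = 3, c_1 = 0, c_2 = 4, c_3 = 1/2

D^0 f = (9/4)x^4 + 1/2
D^1 f = 9x^3
D^2 f = 27x^2
D^3 f = 54x
matching coefficients of g against c_0 f + c_1 Df + … from the top degree down determines the c_i
solution: c_0 = 3, c_1 = 0, c_2 = 4, c_3 = 1/2


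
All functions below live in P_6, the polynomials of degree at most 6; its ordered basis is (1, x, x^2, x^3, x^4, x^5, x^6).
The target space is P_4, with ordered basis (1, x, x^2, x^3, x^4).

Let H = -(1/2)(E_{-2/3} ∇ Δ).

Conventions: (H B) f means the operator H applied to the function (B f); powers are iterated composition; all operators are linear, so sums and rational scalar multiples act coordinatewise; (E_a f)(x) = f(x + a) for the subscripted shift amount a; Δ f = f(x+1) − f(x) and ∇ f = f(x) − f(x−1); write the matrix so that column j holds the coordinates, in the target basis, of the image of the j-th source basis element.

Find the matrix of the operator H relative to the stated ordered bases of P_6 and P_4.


image of 1: 0
image of x: 0
image of x^2: -1
image of x^3: -3x + 2
image of x^4: -6x^2 + 8x - 11/3
image of x^5: -10x^3 + 20x^2 - (55/3)x + 170/27
image of x^6: -15x^4 + 40x^3 - 55x^2 + (340/9)x - 287/27
each image's coordinates form column j of the matrix

the matrix is [[0, 0, -1, 2, -11/3, 170/27, -287/27]; [0, 0, 0, -3, 8, -55/3, 340/9]; [0, 0, 0, 0, -6, 20, -55]; [0, 0, 0, 0, 0, -10, 40]; [0, 0, 0, 0, 0, 0, -15]] (rows listed top to bottom)


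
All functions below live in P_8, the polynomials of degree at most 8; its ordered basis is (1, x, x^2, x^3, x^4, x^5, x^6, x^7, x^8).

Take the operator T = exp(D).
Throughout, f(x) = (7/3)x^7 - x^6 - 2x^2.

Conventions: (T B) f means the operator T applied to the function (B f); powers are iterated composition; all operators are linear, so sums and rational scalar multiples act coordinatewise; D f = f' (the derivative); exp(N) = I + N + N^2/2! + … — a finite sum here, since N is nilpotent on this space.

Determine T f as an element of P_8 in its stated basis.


g(x) = (7/3)x^7 + (46/3)x^6 + 43x^5 + (200/3)x^4 + (185/3)x^3 + 32x^2 + (19/3)x - 2/3

order-1 term: (49/3)x^6 - 6x^5 - 4x
order-2 term: 49x^5 - 15x^4 - 2
order-3 term: (245/3)x^4 - 20x^3
order-4 term: (245/3)x^3 - 15x^2
order-5 term: 49x^2 - 6x
order-6 term: (49/3)x - 1
order-7 term: 7/3
the series for exp(D) f terminates at order 7
exp(D) f = (7/3)x^7 + (46/3)x^6 + 43x^5 + (200/3)x^4 + (185/3)x^3 + 32x^2 + (19/3)x - 2/3


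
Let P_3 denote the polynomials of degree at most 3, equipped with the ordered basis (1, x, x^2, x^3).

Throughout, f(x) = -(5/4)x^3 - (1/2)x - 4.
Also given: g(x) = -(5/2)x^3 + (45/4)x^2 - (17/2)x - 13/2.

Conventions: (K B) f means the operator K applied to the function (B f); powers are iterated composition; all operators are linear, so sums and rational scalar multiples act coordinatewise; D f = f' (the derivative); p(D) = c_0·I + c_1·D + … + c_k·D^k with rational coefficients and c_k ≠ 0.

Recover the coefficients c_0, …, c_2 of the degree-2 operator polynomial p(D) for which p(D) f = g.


D^0 f = -(5/4)x^3 - (1/2)x - 4
D^1 f = -(15/4)x^2 - 1/2
D^2 f = -(15/2)x
matching coefficients of g against c_0 f + c_1 Df + … from the top degree down determines the c_i
solution: c_0 = 2, c_1 = -3, c_2 = 1

p(D) = 2·I − 3·D + D^2, i.e. c_0 = 2, c_1 = -3, c_2 = 1


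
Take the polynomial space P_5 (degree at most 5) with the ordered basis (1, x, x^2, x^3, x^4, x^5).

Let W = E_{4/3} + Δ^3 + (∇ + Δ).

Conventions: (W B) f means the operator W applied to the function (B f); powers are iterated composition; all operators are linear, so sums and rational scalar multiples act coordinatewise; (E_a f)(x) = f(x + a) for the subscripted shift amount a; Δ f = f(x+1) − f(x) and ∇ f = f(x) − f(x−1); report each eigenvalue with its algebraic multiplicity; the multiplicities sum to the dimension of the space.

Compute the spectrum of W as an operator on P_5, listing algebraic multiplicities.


image of 1: 1
image of x: x + 10/3
image of x^2: x^2 + (20/3)x + 16/9
image of x^3: x^3 + 10x^2 + (16/3)x + 280/27
image of x^4: x^4 + (40/3)x^3 + (32/3)x^2 + (1120/27)x + 3172/81
image of x^5: x^5 + (50/3)x^4 + (160/9)x^3 + (2800/27)x^2 + (15860/81)x + 37960/243
the matrix is upper triangular; its diagonal is (1, 1, 1, 1, 1, 1)
for a triangular matrix the eigenvalues are the diagonal entries, with algebraic multiplicity their repetition count

λ = 1 (multiplicity 6)


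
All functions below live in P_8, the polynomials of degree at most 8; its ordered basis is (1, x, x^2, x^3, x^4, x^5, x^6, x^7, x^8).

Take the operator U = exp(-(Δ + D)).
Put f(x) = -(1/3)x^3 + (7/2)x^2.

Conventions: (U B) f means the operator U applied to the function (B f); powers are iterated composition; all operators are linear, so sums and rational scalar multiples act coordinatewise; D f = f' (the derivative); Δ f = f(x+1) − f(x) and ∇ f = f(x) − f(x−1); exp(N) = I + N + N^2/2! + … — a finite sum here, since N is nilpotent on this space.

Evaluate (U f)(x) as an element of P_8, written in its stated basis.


order-1 term: 2x^2 - 13x - 19/6
order-2 term: -4x + 12
order-3 term: 8/3
the series for exp(-(Δ + D)) f terminates at order 3
exp(-(Δ + D)) f = -(1/3)x^3 + (11/2)x^2 - 17x + 23/2

g(x) = -(1/3)x^3 + (11/2)x^2 - 17x + 23/2


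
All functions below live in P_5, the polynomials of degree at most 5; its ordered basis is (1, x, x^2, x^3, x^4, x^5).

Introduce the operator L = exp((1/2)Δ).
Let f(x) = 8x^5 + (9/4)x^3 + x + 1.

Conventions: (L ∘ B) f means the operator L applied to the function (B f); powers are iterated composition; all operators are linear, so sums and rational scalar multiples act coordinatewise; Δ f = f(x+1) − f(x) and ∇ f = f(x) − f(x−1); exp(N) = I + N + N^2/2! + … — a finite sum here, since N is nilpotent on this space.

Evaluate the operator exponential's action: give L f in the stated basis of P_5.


the image equals g(x) = 8x^5 + 20x^4 + (249/4)x^3 + (907/8)x^2 + (2057/16)x + 2203/32

order-1 term: 20x^4 + 40x^3 + (347/8)x^2 + (187/8)x + 45/8
order-2 term: 20x^3 + 60x^2 + (1147/16)x + 507/16
order-3 term: 10x^2 + 30x + 809/32
order-4 term: (5/2)x + 5
order-5 term: 1/4
the series for exp((1/2)Δ) f terminates at order 5
exp((1/2)Δ) f = 8x^5 + 20x^4 + (249/4)x^3 + (907/8)x^2 + (2057/16)x + 2203/32


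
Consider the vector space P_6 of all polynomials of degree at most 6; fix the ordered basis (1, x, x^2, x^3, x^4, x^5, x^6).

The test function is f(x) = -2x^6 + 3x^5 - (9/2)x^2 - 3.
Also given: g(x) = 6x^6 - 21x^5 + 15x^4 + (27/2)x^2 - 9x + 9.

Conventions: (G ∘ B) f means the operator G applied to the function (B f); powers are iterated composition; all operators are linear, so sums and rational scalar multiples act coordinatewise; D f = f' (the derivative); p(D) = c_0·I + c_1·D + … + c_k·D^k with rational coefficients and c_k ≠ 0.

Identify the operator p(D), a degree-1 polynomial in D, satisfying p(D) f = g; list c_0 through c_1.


D^0 f = -2x^6 + 3x^5 - (9/2)x^2 - 3
D^1 f = -12x^5 + 15x^4 - 9x
matching coefficients of g against c_0 f + c_1 Df + … from the top degree down determines the c_i
solution: c_0 = -3, c_1 = 1

p(D) = -3·I + D, i.e. c_0 = -3, c_1 = 1


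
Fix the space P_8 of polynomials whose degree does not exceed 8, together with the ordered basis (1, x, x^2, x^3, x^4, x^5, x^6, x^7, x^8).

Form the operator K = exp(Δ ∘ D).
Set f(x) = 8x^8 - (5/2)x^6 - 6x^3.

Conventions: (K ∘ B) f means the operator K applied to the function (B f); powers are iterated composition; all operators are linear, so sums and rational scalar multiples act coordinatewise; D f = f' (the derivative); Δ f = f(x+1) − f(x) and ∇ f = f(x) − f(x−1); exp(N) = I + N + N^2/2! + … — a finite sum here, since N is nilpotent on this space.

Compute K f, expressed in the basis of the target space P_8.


the result is g(x) = 8x^8 + (891/2)x^6 + 1344x^5 + 8885x^4 + 28964x^3 + 74664x^2 + 120397x + 93734

order-1 term: 448x^6 + 1344x^5 + 2165x^4 + 2090x^3 + 1194x^2 + 337x + 31
order-2 term: 6720x^4 + 26880x^3 + 46590x^2 + 39420x + 13363
order-3 term: 26880x^2 + 80640x + 66900
order-4 term: 13440
the series for exp(Δ ∘ D) f terminates at order 4
exp(Δ ∘ D) f = 8x^8 + (891/2)x^6 + 1344x^5 + 8885x^4 + 28964x^3 + 74664x^2 + 120397x + 93734


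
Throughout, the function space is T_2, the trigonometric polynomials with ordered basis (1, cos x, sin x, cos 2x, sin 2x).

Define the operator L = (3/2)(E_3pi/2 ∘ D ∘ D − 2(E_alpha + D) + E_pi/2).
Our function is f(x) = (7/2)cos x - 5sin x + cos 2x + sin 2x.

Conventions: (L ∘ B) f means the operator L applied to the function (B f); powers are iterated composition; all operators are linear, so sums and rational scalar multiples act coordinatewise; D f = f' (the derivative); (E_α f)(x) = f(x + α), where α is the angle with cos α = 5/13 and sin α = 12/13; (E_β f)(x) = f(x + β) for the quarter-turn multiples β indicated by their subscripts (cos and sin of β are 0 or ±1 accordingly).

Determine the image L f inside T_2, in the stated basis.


the image equals g(x) = (255/26)cos x + (201/13)sin x - (513/338)cos 2x + (4983/338)sin 2x

D f = -5cos x - (7/2)sin x + 2cos 2x - 2sin 2x
D D f = -(7/2)cos x + 5sin x - 4cos 2x - 4sin 2x
E_3pi/2 D D f = -5cos x - (7/2)sin x + 4cos 2x + 4sin 2x
E_alpha f = -(85/26)cos x - (67/13)sin x + (1/169)cos 2x - (239/169)sin 2x
D f = -5cos x - (7/2)sin x + 2cos 2x - 2sin 2x
(E_alpha + D) f = -(215/26)cos x - (225/26)sin x + (339/169)cos 2x - (577/169)sin 2x
(-2(E_alpha + D)) f = (215/13)cos x + (225/13)sin x - (678/169)cos 2x + (1154/169)sin 2x
E_pi/2 f = -5cos x - (7/2)sin x - cos 2x - sin 2x
(E_3pi/2 ∘ D ∘ D − 2(E_alpha + D) + E_pi/2) f = (85/13)cos x + (134/13)sin x - (171/169)cos 2x + (1661/169)sin 2x
((3/2)(E_3pi/2 ∘ D ∘ D − 2(E_alpha + D) + E_pi/2)) f = (255/26)cos x + (201/13)sin x - (513/338)cos 2x + (4983/338)sin 2x


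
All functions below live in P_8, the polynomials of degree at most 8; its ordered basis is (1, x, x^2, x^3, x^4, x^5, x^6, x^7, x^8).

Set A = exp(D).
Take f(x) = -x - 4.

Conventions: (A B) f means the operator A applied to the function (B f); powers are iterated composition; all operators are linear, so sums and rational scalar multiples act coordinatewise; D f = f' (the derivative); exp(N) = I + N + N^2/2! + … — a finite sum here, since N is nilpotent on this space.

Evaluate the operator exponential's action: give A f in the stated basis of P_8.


order-1 term: -1
the series for exp(D) f terminates at order 1
exp(D) f = -x - 5

the result is g(x) = -x - 5


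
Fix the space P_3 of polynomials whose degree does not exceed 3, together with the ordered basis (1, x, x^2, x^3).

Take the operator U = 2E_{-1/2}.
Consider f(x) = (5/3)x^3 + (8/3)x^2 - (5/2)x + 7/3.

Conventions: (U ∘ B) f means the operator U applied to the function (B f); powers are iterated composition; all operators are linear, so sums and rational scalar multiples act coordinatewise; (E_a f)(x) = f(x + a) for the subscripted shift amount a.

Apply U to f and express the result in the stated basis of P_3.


E_{-1/2} f = (5/3)x^3 + (1/6)x^2 - (47/12)x + 97/24
(2E_{-1/2}) f = (10/3)x^3 + (1/3)x^2 - (47/6)x + 97/12

the result is g(x) = (10/3)x^3 + (1/3)x^2 - (47/6)x + 97/12


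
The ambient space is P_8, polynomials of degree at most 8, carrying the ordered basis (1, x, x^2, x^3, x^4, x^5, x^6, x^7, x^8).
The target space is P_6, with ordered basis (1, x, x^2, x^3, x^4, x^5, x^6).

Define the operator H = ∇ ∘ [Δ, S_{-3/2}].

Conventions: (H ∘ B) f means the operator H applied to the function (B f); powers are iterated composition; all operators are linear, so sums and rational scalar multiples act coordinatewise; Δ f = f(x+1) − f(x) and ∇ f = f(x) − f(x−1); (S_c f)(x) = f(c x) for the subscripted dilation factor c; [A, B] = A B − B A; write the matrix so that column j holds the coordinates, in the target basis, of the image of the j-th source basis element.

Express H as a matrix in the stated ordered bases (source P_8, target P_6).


the matrix is [[0, 0, 15/2, 45/4, 345/8, 1425/16, 8145/32, 37905/64, 198465/128]; [0, 0, 0, -135/4, -135/2, -5175/16, -12825/16, -171045/64, -113715/16]; [0, 0, 0, 0, 405/4, 2025/8, 46575/32, 269325/64, 513135/32]; [0, 0, 0, 0, 0, -2025/8, -6075/8, -326025/64, -269325/16]; [0, 0, 0, 0, 0, 0, 18225/32, 127575/64, 978075/64]; [0, 0, 0, 0, 0, 0, 0, -76545/64, -76545/16]; [0, 0, 0, 0, 0, 0, 0, 0, 76545/32]] (rows listed top to bottom)

image of 1: 0
image of x: 0
image of x^2: 15/2
image of x^3: -(135/4)x + 45/4
image of x^4: (405/4)x^2 - (135/2)x + 345/8
image of x^5: -(2025/8)x^3 + (2025/8)x^2 - (5175/16)x + 1425/16
image of x^6: (18225/32)x^4 - (6075/8)x^3 + (46575/32)x^2 - (12825/16)x + 8145/32
image of x^7: -(76545/64)x^5 + (127575/64)x^4 - (326025/64)x^3 + (269325/64)x^2 - (171045/64)x + 37905/64
image of x^8: (76545/32)x^6 - (76545/16)x^5 + (978075/64)x^4 - (269325/16)x^3 + (513135/32)x^2 - (113715/16)x + 198465/128
each image's coordinates form column j of the matrix


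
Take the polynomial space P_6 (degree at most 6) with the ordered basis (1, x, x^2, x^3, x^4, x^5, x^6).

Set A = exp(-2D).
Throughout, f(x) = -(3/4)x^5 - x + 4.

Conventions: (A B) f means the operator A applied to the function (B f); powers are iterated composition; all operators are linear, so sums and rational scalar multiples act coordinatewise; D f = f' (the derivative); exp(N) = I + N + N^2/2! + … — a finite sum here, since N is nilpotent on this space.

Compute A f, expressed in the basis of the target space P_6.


the result is g(x) = -(3/4)x^5 + (15/2)x^4 - 30x^3 + 60x^2 - 61x + 30

order-1 term: (15/2)x^4 + 2
order-2 term: -30x^3
order-3 term: 60x^2
order-4 term: -60x
order-5 term: 24
the series for exp(-2D) f terminates at order 5
exp(-2D) f = -(3/4)x^5 + (15/2)x^4 - 30x^3 + 60x^2 - 61x + 30


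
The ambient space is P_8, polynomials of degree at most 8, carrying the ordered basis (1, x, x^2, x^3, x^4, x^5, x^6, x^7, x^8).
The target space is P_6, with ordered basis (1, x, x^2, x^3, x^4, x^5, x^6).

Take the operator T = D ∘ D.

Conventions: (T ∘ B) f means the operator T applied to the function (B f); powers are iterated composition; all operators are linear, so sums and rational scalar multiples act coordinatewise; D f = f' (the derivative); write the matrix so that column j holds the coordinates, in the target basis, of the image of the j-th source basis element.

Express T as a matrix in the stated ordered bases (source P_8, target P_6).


the matrix is [[0, 0, 2, 0, 0, 0, 0, 0, 0]; [0, 0, 0, 6, 0, 0, 0, 0, 0]; [0, 0, 0, 0, 12, 0, 0, 0, 0]; [0, 0, 0, 0, 0, 20, 0, 0, 0]; [0, 0, 0, 0, 0, 0, 30, 0, 0]; [0, 0, 0, 0, 0, 0, 0, 42, 0]; [0, 0, 0, 0, 0, 0, 0, 0, 56]] (rows listed top to bottom)

image of 1: 0
image of x: 0
image of x^2: 2
image of x^3: 6x
image of x^4: 12x^2
image of x^5: 20x^3
image of x^6: 30x^4
image of x^7: 42x^5
image of x^8: 56x^6
each image's coordinates form column j of the matrix


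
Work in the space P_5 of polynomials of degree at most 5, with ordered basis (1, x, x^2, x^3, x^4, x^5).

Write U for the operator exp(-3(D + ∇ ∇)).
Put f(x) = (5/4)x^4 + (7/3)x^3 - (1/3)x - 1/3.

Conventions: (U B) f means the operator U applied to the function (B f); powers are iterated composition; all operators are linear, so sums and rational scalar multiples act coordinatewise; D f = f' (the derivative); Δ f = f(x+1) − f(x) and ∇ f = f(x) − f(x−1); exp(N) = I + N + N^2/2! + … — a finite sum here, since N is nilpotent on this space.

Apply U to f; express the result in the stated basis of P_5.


the result is g(x) = (5/4)x^4 - (38/3)x^3 + (3/2)x^2 + (737/3)x - 4627/12

order-1 term: -15x^3 - 66x^2 + 48x - 19/2
order-2 term: (135/2)x^2 + 333x - 9
order-3 term: -135x - 468
order-4 term: 405/4
the series for exp(-3(D + ∇ ∇)) f terminates at order 4
exp(-3(D + ∇ ∇)) f = (5/4)x^4 - (38/3)x^3 + (3/2)x^2 + (737/3)x - 4627/12


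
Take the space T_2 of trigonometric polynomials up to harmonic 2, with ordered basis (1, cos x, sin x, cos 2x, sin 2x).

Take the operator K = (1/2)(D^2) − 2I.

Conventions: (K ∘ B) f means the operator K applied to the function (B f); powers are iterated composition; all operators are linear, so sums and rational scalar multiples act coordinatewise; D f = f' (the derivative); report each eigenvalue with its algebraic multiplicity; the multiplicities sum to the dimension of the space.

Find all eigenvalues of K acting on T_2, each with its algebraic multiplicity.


image of 1: -2
image of cos x: -(5/2)cos x
image of sin x: -(5/2)sin x
image of cos 2x: -4cos 2x
image of sin 2x: -4sin 2x
the matrix is diagonal; its diagonal is (-2, -5/2, -5/2, -4, -4)
for a triangular matrix the eigenvalues are the diagonal entries, with algebraic multiplicity their repetition count

λ = -4 (multiplicity 2), λ = -5/2 (multiplicity 2), λ = -2 (multiplicity 1)


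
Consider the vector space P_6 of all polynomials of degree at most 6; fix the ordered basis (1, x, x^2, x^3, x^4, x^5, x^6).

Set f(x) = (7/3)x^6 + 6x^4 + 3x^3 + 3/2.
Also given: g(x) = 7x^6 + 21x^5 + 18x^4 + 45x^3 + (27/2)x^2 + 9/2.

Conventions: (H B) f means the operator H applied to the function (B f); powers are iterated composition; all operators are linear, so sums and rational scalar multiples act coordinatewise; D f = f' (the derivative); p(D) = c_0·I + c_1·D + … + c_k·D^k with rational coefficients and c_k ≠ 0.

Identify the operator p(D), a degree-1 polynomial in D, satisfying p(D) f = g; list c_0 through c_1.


D^0 f = (7/3)x^6 + 6x^4 + 3x^3 + 3/2
D^1 f = 14x^5 + 24x^3 + 9x^2
matching coefficients of g against c_0 f + c_1 Df + … from the top degree down determines the c_i
solution: c_0 = 3, c_1 = 3/2

c_0 = 3, c_1 = 3/2


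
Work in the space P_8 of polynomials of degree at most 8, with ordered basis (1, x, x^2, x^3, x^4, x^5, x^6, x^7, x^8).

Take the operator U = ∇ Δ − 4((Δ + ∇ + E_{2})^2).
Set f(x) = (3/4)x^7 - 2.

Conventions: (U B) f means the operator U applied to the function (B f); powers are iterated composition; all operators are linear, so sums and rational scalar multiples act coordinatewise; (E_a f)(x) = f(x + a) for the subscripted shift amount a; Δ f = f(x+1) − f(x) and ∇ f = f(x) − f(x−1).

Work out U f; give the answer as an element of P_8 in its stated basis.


Δ f = (21/4)x^6 + (63/4)x^5 + (105/4)x^4 + (105/4)x^3 + (63/4)x^2 + (21/4)x + 3/4
∇ Δ f = (63/2)x^5 + (105/2)x^3 + (21/2)x
Δ f = (21/4)x^6 + (63/4)x^5 + (105/4)x^4 + (105/4)x^3 + (63/4)x^2 + (21/4)x + 3/4
∇ f = (21/4)x^6 - (63/4)x^5 + (105/4)x^4 - (105/4)x^3 + (63/4)x^2 - (21/4)x + 3/4
E_{2} f = (3/4)x^7 + (21/2)x^6 + 63x^5 + 210x^4 + 420x^3 + 504x^2 + 336x + 94
(Δ + ∇ + E_{2}) f = (3/4)x^7 + 21x^6 + 63x^5 + (525/2)x^4 + 420x^3 + (1071/2)x^2 + 336x + 191/2
Δ (Δ + ∇ + E_{2}) f = (21/4)x^6 + (567/4)x^5 + (2625/4)x^4 + (8505/4)x^3 + (15183/4)x^2 + (15309/4)x + 6555/4
∇ (Δ + ∇ + E_{2}) f = (21/4)x^6 + (441/4)x^5 + (105/4)x^4 + (3255/4)x^3 + (63/4)x^2 + (2667/4)x + 3/4
E_{2} (Δ + ∇ + E_{2}) f = (3/4)x^7 + (63/2)x^6 + 378x^5 + (4725/2)x^4 + 8820x^3 + (39879/2)x^2 + 25326x + 27851/2
(Δ + ∇ + E_{2}) (Δ + ∇ + E_{2}) f = (3/4)x^7 + 42x^6 + 630x^5 + 3045x^4 + 11760x^3 + 23751x^2 + 29820x + 15565
(-4((Δ + ∇ + E_{2})^2)) f = -3x^7 - 168x^6 - 2520x^5 - 12180x^4 - 47040x^3 - 95004x^2 - 119280x - 62260
(∇ Δ − 4((Δ + ∇ + E_{2})^2)) f = -3x^7 - 168x^6 - (4977/2)x^5 - 12180x^4 - (93975/2)x^3 - 95004x^2 - (238539/2)x - 62260

the image equals g(x) = -3x^7 - 168x^6 - (4977/2)x^5 - 12180x^4 - (93975/2)x^3 - 95004x^2 - (238539/2)x - 62260


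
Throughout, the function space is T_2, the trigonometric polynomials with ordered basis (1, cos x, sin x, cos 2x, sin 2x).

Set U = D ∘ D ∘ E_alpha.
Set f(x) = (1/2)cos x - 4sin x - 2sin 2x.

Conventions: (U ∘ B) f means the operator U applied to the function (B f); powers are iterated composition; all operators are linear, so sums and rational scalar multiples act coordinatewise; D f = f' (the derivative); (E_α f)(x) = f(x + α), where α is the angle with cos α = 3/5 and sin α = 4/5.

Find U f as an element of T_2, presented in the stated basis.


the image equals g(x) = (29/10)cos x + (14/5)sin x + (192/25)cos 2x - (56/25)sin 2x

E_alpha f = -(29/10)cos x - (14/5)sin x - (48/25)cos 2x + (14/25)sin 2x
D E_alpha f = -(14/5)cos x + (29/10)sin x + (28/25)cos 2x + (96/25)sin 2x
D D E_alpha f = (29/10)cos x + (14/5)sin x + (192/25)cos 2x - (56/25)sin 2x


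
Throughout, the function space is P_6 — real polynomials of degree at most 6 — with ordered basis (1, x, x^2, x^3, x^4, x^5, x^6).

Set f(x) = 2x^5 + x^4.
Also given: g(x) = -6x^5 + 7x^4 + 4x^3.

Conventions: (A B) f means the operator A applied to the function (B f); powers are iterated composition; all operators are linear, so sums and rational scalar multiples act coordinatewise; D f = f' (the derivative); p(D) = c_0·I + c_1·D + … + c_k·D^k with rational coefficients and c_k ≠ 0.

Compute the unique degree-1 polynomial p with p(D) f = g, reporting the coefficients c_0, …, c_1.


p(D) = -3·I + D, i.e. c_0 = -3, c_1 = 1

D^0 f = 2x^5 + x^4
D^1 f = 10x^4 + 4x^3
matching coefficients of g against c_0 f + c_1 Df + … from the top degree down determines the c_i
solution: c_0 = -3, c_1 = 1


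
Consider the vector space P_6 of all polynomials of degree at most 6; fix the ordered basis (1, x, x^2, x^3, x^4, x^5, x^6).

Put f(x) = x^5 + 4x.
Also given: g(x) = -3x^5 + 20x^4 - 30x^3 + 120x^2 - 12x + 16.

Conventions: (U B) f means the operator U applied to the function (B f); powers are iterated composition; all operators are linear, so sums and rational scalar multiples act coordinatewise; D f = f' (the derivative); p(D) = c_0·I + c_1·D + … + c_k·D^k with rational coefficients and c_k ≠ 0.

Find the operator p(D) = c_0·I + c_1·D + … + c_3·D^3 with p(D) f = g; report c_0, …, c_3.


D^0 f = x^5 + 4x
D^1 f = 5x^4 + 4
D^2 f = 20x^3
D^3 f = 60x^2
matching coefficients of g against c_0 f + c_1 Df + … from the top degree down determines the c_i
solution: c_0 = -3, c_1 = 4, c_2 = -3/2, c_3 = 2

p(D) = -3·I + 4·D − (3/2)·D^2 + 2·D^3, i.e. c_0 = -3, c_1 = 4, c_2 = -3/2, c_3 = 2


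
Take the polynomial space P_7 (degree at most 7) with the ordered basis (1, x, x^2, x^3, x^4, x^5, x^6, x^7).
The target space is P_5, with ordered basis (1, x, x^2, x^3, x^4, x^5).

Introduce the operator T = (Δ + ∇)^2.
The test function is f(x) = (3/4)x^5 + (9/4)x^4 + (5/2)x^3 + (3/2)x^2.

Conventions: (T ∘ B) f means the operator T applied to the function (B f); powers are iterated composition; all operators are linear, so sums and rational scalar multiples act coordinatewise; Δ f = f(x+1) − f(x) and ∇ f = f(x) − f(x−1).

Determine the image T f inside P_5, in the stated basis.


Δ f = (15/4)x^4 + (33/2)x^3 + (57/2)x^2 + (93/4)x + 7
∇ f = (15/4)x^4 + (3/2)x^3 + (3/2)x^2 + (3/4)x - 1/2
(Δ + ∇) f = (15/2)x^4 + 18x^3 + 30x^2 + 24x + 13/2
Δ (Δ + ∇) f = 30x^3 + 99x^2 + 144x + 159/2
∇ (Δ + ∇) f = 30x^3 + 9x^2 + 36x + 9/2
(Δ + ∇) (Δ + ∇) f = 60x^3 + 108x^2 + 180x + 84

the result is g(x) = 60x^3 + 108x^2 + 180x + 84


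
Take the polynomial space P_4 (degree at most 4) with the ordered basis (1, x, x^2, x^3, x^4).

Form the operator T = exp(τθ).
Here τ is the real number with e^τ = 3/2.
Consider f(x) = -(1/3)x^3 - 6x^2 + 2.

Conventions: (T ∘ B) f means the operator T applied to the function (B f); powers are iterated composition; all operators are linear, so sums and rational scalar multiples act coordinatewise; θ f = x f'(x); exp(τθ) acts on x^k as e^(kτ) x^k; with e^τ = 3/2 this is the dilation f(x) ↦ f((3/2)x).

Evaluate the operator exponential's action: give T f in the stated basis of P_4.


exp(τθ) x^k = e^(kτ) x^k; with e^τ = 3/2 this sends x^k to (3/2)^k x^k
x^2 ↦ 9/4 x^2
x^3 ↦ 27/8 x^3
applying this coordinatewise to f: exp(τθ) f = -(9/8)x^3 - (27/2)x^2 + 2

g(x) = -(9/8)x^3 - (27/2)x^2 + 2


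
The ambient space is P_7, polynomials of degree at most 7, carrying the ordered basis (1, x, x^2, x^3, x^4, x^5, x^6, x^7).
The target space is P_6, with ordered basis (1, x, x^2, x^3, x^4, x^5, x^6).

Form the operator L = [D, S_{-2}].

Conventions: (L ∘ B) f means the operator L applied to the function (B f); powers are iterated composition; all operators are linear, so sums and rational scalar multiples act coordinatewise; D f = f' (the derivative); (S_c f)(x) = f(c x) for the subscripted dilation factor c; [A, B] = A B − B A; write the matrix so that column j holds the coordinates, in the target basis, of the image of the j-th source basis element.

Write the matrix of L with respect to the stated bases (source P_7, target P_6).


the matrix is [[0, -3, 0, 0, 0, 0, 0, 0]; [0, 0, 12, 0, 0, 0, 0, 0]; [0, 0, 0, -36, 0, 0, 0, 0]; [0, 0, 0, 0, 96, 0, 0, 0]; [0, 0, 0, 0, 0, -240, 0, 0]; [0, 0, 0, 0, 0, 0, 576, 0]; [0, 0, 0, 0, 0, 0, 0, -1344]] (rows listed top to bottom)

image of 1: 0
image of x: -3
image of x^2: 12x
image of x^3: -36x^2
image of x^4: 96x^3
image of x^5: -240x^4
image of x^6: 576x^5
image of x^7: -1344x^6
each image's coordinates form column j of the matrix


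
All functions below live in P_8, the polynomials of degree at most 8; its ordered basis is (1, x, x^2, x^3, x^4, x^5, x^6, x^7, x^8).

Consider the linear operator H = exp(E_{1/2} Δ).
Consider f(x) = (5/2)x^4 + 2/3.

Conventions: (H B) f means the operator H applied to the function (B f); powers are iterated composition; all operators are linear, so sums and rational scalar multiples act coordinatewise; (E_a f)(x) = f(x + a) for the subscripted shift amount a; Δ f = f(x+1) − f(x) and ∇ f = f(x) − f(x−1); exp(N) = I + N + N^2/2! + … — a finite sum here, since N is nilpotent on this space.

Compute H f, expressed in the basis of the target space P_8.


g(x) = (5/2)x^4 + 10x^3 + 45x^2 + (205/2)x + 649/6

order-1 term: 10x^3 + 30x^2 + (65/2)x + 25/2
order-2 term: 15x^2 + 60x + 125/2
order-3 term: 10x + 30
order-4 term: 5/2
the series for exp(E_{1/2} Δ) f terminates at order 4
exp(E_{1/2} Δ) f = (5/2)x^4 + 10x^3 + 45x^2 + (205/2)x + 649/6


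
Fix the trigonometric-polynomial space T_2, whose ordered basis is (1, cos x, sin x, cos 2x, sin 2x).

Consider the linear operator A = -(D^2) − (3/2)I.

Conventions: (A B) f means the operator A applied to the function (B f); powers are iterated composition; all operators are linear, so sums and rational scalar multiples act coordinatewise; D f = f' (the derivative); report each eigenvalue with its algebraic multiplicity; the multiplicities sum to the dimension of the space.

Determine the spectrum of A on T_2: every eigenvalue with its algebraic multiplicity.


λ = -3/2 (multiplicity 1), λ = -1/2 (multiplicity 2), λ = 5/2 (multiplicity 2)

image of 1: -3/2
image of cos x: -(1/2)cos x
image of sin x: -(1/2)sin x
image of cos 2x: (5/2)cos 2x
image of sin 2x: (5/2)sin 2x
the matrix is diagonal; its diagonal is (-3/2, -1/2, -1/2, 5/2, 5/2)
for a triangular matrix the eigenvalues are the diagonal entries, with algebraic multiplicity their repetition count


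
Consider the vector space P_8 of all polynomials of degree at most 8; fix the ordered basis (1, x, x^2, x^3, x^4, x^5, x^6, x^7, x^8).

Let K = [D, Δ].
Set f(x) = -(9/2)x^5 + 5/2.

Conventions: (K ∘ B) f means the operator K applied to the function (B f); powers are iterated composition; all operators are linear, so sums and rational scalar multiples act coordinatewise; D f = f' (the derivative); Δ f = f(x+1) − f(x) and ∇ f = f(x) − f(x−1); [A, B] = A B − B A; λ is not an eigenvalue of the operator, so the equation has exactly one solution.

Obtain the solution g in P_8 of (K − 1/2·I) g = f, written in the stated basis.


g(x) = 9x^5 - 5

write g with unknown coordinates in the stated basis and equate coefficients in (K − 1/2·I) g = f
solving from the highest basis element down gives g = 9x^5 - 5
check: K g = 0
so K g − 1/2·g = -(9/2)x^5 + 5/2 = f ✓


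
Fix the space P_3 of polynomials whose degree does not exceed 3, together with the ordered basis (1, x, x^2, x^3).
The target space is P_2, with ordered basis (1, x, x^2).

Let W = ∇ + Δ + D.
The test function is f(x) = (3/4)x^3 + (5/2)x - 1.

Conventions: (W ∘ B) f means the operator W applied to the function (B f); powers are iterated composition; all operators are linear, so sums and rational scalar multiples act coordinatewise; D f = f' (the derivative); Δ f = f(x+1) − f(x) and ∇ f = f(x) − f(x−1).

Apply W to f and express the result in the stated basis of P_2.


g(x) = (27/4)x^2 + 9

∇ f = (9/4)x^2 - (9/4)x + 13/4
Δ f = (9/4)x^2 + (9/4)x + 13/4
D f = (9/4)x^2 + 5/2
(∇ + Δ + D) f = (27/4)x^2 + 9


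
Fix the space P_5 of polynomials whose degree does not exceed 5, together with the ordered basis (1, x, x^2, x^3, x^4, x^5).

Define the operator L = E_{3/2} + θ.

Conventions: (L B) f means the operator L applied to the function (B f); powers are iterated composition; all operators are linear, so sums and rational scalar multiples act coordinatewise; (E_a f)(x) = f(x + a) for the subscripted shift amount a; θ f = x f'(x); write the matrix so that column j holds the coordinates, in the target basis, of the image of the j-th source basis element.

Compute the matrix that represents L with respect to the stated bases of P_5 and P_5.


the matrix is [[1, 3/2, 9/4, 27/8, 81/16, 243/32]; [0, 2, 3, 27/4, 27/2, 405/16]; [0, 0, 3, 9/2, 27/2, 135/4]; [0, 0, 0, 4, 6, 45/2]; [0, 0, 0, 0, 5, 15/2]; [0, 0, 0, 0, 0, 6]] (rows listed top to bottom)

image of 1: 1
image of x: 2x + 3/2
image of x^2: 3x^2 + 3x + 9/4
image of x^3: 4x^3 + (9/2)x^2 + (27/4)x + 27/8
image of x^4: 5x^4 + 6x^3 + (27/2)x^2 + (27/2)x + 81/16
image of x^5: 6x^5 + (15/2)x^4 + (45/2)x^3 + (135/4)x^2 + (405/16)x + 243/32
each image's coordinates form column j of the matrix


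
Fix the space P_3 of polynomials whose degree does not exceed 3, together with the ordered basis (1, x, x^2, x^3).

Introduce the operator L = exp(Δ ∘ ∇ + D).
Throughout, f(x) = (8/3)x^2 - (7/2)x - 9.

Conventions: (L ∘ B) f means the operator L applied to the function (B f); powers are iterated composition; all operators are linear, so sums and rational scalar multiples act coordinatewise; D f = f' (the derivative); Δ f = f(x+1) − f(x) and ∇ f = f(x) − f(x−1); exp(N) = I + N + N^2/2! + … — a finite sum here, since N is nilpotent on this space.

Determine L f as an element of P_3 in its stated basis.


the result is g(x) = (8/3)x^2 + (11/6)x - 9/2

order-1 term: (16/3)x + 11/6
order-2 term: 8/3
the series for exp(Δ ∘ ∇ + D) f terminates at order 2
exp(Δ ∘ ∇ + D) f = (8/3)x^2 + (11/6)x - 9/2


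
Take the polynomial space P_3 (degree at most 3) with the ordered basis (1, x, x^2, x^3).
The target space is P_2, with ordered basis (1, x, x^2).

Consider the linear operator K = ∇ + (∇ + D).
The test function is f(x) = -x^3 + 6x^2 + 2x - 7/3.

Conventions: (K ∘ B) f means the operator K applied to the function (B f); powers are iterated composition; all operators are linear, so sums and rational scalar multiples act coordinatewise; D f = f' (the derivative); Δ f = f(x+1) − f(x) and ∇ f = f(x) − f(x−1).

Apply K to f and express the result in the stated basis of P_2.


∇ f = -3x^2 + 15x - 5
∇ f = -3x^2 + 15x - 5
D f = -3x^2 + 12x + 2
(∇ + D) f = -6x^2 + 27x - 3
(∇ + (∇ + D)) f = -9x^2 + 42x - 8

the image equals g(x) = -9x^2 + 42x - 8


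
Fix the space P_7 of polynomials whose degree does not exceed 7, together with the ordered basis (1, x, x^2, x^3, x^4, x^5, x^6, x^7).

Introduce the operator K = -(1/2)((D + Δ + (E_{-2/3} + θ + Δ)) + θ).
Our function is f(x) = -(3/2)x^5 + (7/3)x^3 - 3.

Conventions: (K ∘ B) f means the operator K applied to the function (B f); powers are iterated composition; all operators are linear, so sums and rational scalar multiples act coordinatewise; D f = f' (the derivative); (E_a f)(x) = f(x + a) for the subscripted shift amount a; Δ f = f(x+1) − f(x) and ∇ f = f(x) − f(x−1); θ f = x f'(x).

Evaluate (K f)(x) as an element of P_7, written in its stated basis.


g(x) = (33/4)x^5 + (35/4)x^4 + (61/6)x^3 + (83/18)x^2 - (17/54)x + 74/81

D f = -(15/2)x^4 + 7x^2
Δ f = -(15/2)x^4 - 15x^3 - 8x^2 - (1/2)x + 5/6
E_{-2/3} f = -(3/2)x^5 + 5x^4 - (13/3)x^3 - (2/9)x^2 + (44/27)x - 283/81
θ f = -(15/2)x^5 + 7x^3
Δ f = -(15/2)x^4 - 15x^3 - 8x^2 - (1/2)x + 5/6
(E_{-2/3} + θ + Δ) f = -9x^5 - (5/2)x^4 - (37/3)x^3 - (74/9)x^2 + (61/54)x - 431/162
(D + Δ + (E_{-2/3} + θ + Δ)) f = -9x^5 - (35/2)x^4 - (82/3)x^3 - (83/9)x^2 + (17/27)x - 148/81
θ f = -(15/2)x^5 + 7x^3
((D + Δ + (E_{-2/3} + θ + Δ)) + θ) f = -(33/2)x^5 - (35/2)x^4 - (61/3)x^3 - (83/9)x^2 + (17/27)x - 148/81
(-(1/2)((D + Δ + (E_{-2/3} + θ + Δ)) + θ)) f = (33/4)x^5 + (35/4)x^4 + (61/6)x^3 + (83/18)x^2 - (17/54)x + 74/81
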